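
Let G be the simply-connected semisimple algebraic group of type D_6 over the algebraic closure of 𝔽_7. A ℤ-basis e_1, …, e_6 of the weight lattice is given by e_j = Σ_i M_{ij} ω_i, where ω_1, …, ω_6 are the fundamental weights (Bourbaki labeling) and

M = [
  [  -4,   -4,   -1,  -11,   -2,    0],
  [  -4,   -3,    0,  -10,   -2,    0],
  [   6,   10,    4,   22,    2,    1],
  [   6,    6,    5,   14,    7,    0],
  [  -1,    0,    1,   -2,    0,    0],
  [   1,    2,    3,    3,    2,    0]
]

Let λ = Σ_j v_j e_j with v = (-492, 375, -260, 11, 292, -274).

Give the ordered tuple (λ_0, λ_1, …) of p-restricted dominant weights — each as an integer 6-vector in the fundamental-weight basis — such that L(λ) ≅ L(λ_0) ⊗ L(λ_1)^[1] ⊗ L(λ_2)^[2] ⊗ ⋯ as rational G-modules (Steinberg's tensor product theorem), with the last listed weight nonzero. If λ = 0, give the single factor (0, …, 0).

Converting to the ω-basis (c_i = row i of M dotted with v = (-492, 375, -260, 11, 292, -274)):
  c_1 = -4*-492 + -4*375 + -1*-260 + -11*11 + -2*292 + 0*-274 = 23
  c_2 = -4*-492 + -3*375 + 0*-260 + -10*11 + -2*292 + 0*-274 = 149
  c_3 = 6*-492 + 10*375 + 4*-260 + 22*11 + 2*292 + 1*-274 = 310
  c_4 = 6*-492 + 6*375 + 5*-260 + 14*11 + 7*292 + 0*-274 = 196
  c_5 = -1*-492 + 0*375 + 1*-260 + -2*11 + 0*292 + 0*-274 = 210
  c_6 = 1*-492 + 2*375 + 3*-260 + 3*11 + 2*292 + 0*-274 = 95
Writing each c_i in base p = 7:
  c_1 = 23 = 2·7^0 + 3·7^1
  c_2 = 149 = 2·7^0 + 0·7^1 + 3·7^2
  c_3 = 310 = 2·7^0 + 2·7^1 + 6·7^2
  c_4 = 196 = 0·7^0 + 0·7^1 + 4·7^2
  c_5 = 210 = 0·7^0 + 2·7^1 + 4·7^2
  c_6 = 95 = 4·7^0 + 6·7^1 + 1·7^2
p-restricted factor λ_0 = (2, 2, 2, 0, 0, 4)
p-restricted factor λ_1 = (3, 0, 2, 0, 2, 6)
p-restricted factor λ_2 = (0, 3, 6, 4, 4, 1)

((2, 2, 2, 0, 0, 4), (3, 0, 2, 0, 2, 6), (0, 3, 6, 4, 4, 1))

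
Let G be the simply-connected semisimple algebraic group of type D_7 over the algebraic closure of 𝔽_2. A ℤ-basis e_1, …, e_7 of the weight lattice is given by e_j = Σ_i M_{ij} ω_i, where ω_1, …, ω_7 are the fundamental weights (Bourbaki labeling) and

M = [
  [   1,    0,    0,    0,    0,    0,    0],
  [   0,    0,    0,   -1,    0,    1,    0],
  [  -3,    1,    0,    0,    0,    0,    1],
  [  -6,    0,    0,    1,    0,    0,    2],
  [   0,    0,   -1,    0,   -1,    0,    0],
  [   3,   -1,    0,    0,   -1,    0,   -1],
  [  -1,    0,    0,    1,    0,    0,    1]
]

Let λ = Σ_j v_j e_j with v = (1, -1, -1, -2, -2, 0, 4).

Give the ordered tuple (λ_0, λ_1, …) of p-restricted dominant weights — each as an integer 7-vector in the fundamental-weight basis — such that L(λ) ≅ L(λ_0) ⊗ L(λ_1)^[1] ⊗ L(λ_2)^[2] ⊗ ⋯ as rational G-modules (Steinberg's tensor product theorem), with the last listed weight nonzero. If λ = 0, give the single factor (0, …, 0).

Change of basis e → ω: c = M·v where v = (1, -1, -1, -2, -2, 0, 4):
  c_1 = (1)·(1) + (0)·(-1) + (0)·(-1) + (0)·(-2) + (0)·(-2) + (0)·(0) + (0)·(4) = 1
  c_2 = (0)·(1) + (0)·(-1) + (0)·(-1) + (-1)·(-2) + (0)·(-2) + (1)·(0) + (0)·(4) = 2
  c_3 = (-3)·(1) + (1)·(-1) + (0)·(-1) + (0)·(-2) + (0)·(-2) + (0)·(0) + (1)·(4) = 0
  c_4 = (-6)·(1) + (0)·(-1) + (0)·(-1) + (1)·(-2) + (0)·(-2) + (0)·(0) + (2)·(4) = 0
  c_5 = (0)·(1) + (0)·(-1) + (-1)·(-1) + (0)·(-2) + (-1)·(-2) + (0)·(0) + (0)·(4) = 3
  c_6 = (3)·(1) + (-1)·(-1) + (0)·(-1) + (0)·(-2) + (-1)·(-2) + (0)·(0) + (-1)·(4) = 2
  c_7 = (-1)·(1) + (0)·(-1) + (0)·(-1) + (1)·(-2) + (0)·(-2) + (0)·(0) + (1)·(4) = 1
p = 2; digits c_i = Σ_j d_{ij}·2^j, 0 ≤ d_{ij} < 2:
  c_1 = 1 = 1·2^0
  c_2 = 2 = 0·2^0 + 1·2^1
  c_3 = 0
  c_4 = 0
  c_5 = 3 = 1·2^0 + 1·2^1
  c_6 = 2 = 0·2^0 + 1·2^1
  c_7 = 1 = 1·2^0
λ_0 = (1, 0, 0, 0, 1, 0, 1)
λ_1 = (0, 1, 0, 0, 1, 1, 0)

((1, 0, 0, 0, 1, 0, 1), (0, 1, 0, 0, 1, 1, 0))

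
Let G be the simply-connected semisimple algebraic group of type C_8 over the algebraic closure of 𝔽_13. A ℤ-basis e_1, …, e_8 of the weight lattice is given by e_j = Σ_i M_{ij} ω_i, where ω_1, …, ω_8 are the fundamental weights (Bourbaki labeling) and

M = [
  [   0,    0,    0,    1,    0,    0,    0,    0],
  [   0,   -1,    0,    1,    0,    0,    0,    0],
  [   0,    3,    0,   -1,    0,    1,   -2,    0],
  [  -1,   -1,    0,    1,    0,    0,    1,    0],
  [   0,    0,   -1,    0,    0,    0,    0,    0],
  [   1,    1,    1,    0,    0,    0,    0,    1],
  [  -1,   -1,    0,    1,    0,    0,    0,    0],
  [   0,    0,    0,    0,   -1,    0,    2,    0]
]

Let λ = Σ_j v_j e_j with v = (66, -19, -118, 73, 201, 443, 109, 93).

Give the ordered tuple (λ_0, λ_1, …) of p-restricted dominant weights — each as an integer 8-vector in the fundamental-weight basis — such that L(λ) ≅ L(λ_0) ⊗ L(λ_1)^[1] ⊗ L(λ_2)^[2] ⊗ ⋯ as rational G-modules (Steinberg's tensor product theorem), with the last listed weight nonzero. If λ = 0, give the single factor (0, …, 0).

((8, 1, 4, 5, 1, 9, 0, 4), (5, 7, 7, 10, 9, 1, 2, 1))

Change of basis e → ω: c = M·v where v = (66, -19, -118, 73, 201, 443, 109, 93):
  c_1 = (0)·(66) + (0)·(-19) + (0)·(-118) + (1)·(73) + (0)·(201) + (0)·(443) + (0)·(109) + (0)·(93) = 73
  c_2 = (0)·(66) + (-1)·(-19) + (0)·(-118) + (1)·(73) + (0)·(201) + (0)·(443) + (0)·(109) + (0)·(93) = 92
  c_3 = (0)·(66) + (3)·(-19) + (0)·(-118) + (-1)·(73) + (0)·(201) + (1)·(443) + (-2)·(109) + (0)·(93) = 95
  c_4 = (-1)·(66) + (-1)·(-19) + (0)·(-118) + (1)·(73) + (0)·(201) + (0)·(443) + (1)·(109) + (0)·(93) = 135
  c_5 = (0)·(66) + (0)·(-19) + (-1)·(-118) + (0)·(73) + (0)·(201) + (0)·(443) + (0)·(109) + (0)·(93) = 118
  c_6 = (1)·(66) + (1)·(-19) + (1)·(-118) + (0)·(73) + (0)·(201) + (0)·(443) + (0)·(109) + (1)·(93) = 22
  c_7 = (-1)·(66) + (-1)·(-19) + (0)·(-118) + (1)·(73) + (0)·(201) + (0)·(443) + (0)·(109) + (0)·(93) = 26
  c_8 = (0)·(66) + (0)·(-19) + (0)·(-118) + (0)·(73) + (-1)·(201) + (0)·(443) + (2)·(109) + (0)·(93) = 17
p = 13; digits c_i = Σ_j d_{ij}·13^j, 0 ≤ d_{ij} < 13:
  c_1 = 73 = 8·13^0 + 5·13^1
  c_2 = 92 = 1·13^0 + 7·13^1
  c_3 = 95 = 4·13^0 + 7·13^1
  c_4 = 135 = 5·13^0 + 10·13^1
  c_5 = 118 = 1·13^0 + 9·13^1
  c_6 = 22 = 9·13^0 + 1·13^1
  c_7 = 26 = 0·13^0 + 2·13^1
  c_8 = 17 = 4·13^0 + 1·13^1
p-restricted factor λ_0 = (8, 1, 4, 5, 1, 9, 0, 4)
p-restricted factor λ_1 = (5, 7, 7, 10, 9, 1, 2, 1)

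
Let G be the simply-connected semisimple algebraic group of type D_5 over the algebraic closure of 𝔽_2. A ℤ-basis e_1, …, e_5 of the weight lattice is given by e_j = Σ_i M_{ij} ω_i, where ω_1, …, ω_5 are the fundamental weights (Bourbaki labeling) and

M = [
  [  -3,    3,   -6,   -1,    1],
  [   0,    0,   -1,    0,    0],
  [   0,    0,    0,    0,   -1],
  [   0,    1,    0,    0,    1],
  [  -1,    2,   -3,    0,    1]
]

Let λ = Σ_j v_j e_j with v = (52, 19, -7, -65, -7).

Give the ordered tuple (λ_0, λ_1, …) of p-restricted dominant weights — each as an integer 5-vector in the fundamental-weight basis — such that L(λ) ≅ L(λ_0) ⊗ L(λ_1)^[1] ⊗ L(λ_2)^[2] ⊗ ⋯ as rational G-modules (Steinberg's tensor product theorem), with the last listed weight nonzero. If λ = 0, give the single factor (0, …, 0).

In the fundamental-weight basis, λ has coordinates c = M·v (v = (52, 19, -7, -65, -7)):
  c_1 = (-3)·(52) + 3·19 + (-6)·(-7) + (-1)·(-65) + (1)·(-7) = 1
  c_2 = 0·52 + 0·19 + (-1)·(-7) + (0)·(-65) + (0)·(-7) = 7
  c_3 = 0·52 + 0·19 + (0)·(-7) + (0)·(-65) + (-1)·(-7) = 7
  c_4 = 0·52 + 1·19 + (0)·(-7) + (0)·(-65) + (1)·(-7) = 12
  c_5 = (-1)·(52) + 2·19 + (-3)·(-7) + (0)·(-65) + (1)·(-7) = 0
p = 2; digits c_i = Σ_j d_{ij}·2^j, 0 ≤ d_{ij} < 2:
  c_1 = 1 = 1·2^0
  c_2 = 7 = 1·2^0 + 1·2^1 + 1·2^2
  c_3 = 7 = 1·2^0 + 1·2^1 + 1·2^2
  c_4 = 12 = 0·2^0 + 0·2^1 + 1·2^2 + 1·2^3
  c_5 = 0
p-restricted factor λ_0 = (1, 1, 1, 0, 0)
p-restricted factor λ_1 = (0, 1, 1, 0, 0)
p-restricted factor λ_2 = (0, 1, 1, 1, 0)
p-restricted factor λ_3 = (0, 0, 0, 1, 0)

((1, 1, 1, 0, 0), (0, 1, 1, 0, 0), (0, 1, 1, 1, 0), (0, 0, 0, 1, 0))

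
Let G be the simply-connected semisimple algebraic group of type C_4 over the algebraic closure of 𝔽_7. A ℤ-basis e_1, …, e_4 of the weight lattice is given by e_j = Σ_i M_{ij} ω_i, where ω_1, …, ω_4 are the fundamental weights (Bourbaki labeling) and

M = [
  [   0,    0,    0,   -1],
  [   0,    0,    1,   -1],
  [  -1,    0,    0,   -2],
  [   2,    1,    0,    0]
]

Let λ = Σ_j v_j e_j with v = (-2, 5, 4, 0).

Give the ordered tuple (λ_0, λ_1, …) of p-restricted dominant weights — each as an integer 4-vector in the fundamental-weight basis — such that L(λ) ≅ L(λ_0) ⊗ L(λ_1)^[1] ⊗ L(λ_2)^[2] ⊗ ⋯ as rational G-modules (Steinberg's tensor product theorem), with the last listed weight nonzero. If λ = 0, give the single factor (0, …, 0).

Compute c_i = Σ_j M_{ij} v_j with v = (-2, 5, 4, 0):
  c_1 = 0*-2 + 0*5 + 0*4 + -1*0 = 0
  c_2 = 0*-2 + 0*5 + 1*4 + -1*0 = 4
  c_3 = -1*-2 + 0*5 + 0*4 + -2*0 = 2
  c_4 = 2*-2 + 1*5 + 0*4 + 0*0 = 1
Writing each c_i in base p = 7:
  c_1 = 0
  c_2 = 4 = 4·7^0
  c_3 = 2 = 2·7^0
  c_4 = 1 = 1·7^0
λ_0 = (0, 4, 2, 1)

((0, 4, 2, 1),)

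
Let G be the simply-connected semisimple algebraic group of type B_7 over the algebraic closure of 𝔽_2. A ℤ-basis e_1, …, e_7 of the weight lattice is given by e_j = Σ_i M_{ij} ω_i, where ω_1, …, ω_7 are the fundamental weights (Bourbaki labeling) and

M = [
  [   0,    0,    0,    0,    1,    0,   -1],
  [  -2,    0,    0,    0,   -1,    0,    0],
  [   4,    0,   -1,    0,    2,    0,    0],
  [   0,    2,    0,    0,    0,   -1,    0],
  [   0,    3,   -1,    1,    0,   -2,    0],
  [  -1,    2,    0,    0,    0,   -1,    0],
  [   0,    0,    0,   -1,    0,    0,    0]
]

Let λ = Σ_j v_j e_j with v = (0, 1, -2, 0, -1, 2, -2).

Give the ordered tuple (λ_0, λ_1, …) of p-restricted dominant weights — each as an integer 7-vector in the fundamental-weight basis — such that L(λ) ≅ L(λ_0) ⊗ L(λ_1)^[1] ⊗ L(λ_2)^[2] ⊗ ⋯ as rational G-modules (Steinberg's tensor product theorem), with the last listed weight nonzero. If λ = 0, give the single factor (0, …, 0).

((1, 1, 0, 0, 1, 0, 0),)

Compute c_i = Σ_j M_{ij} v_j with v = (0, 1, -2, 0, -1, 2, -2):
  c_1 = 0*0 + 0*1 + 0*-2 + 0*0 + 1*-1 + 0*2 + -1*-2 = 1
  c_2 = -2*0 + 0*1 + 0*-2 + 0*0 + -1*-1 + 0*2 + 0*-2 = 1
  c_3 = 4*0 + 0*1 + -1*-2 + 0*0 + 2*-1 + 0*2 + 0*-2 = 0
  c_4 = 0*0 + 2*1 + 0*-2 + 0*0 + 0*-1 + -1*2 + 0*-2 = 0
  c_5 = 0*0 + 3*1 + -1*-2 + 1*0 + 0*-1 + -2*2 + 0*-2 = 1
  c_6 = -1*0 + 2*1 + 0*-2 + 0*0 + 0*-1 + -1*2 + 0*-2 = 0
  c_7 = 0*0 + 0*1 + 0*-2 + -1*0 + 0*-1 + 0*2 + 0*-2 = 0
p = 2; digits c_i = Σ_j d_{ij}·2^j, 0 ≤ d_{ij} < 2:
  c_1 = 1 = 1·2^0
  c_2 = 1 = 1·2^0
  c_3 = 0
  c_4 = 0
  c_5 = 1 = 1·2^0
  c_6 = 0
  c_7 = 0
Factor λ_0 = (1, 1, 0, 0, 1, 0, 0)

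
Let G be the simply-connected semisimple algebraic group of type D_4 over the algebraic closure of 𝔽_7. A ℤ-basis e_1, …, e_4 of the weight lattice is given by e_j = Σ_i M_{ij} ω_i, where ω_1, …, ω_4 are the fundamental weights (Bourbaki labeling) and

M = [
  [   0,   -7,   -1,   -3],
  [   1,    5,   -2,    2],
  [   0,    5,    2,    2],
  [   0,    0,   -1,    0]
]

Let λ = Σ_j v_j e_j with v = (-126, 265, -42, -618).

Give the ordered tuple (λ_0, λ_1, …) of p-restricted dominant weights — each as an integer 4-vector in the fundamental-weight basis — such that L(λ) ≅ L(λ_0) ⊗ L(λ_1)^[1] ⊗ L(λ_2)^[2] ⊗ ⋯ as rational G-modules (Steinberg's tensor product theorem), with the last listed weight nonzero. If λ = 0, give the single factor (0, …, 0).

Change of basis e → ω: c = M·v where v = (-126, 265, -42, -618):
  c_1 = (0)·(-126) + (-7)·(265) + (-1)·(-42) + (-3)·(-618) = 41
  c_2 = (1)·(-126) + (5)·(265) + (-2)·(-42) + (2)·(-618) = 47
  c_3 = (0)·(-126) + (5)·(265) + (2)·(-42) + (2)·(-618) = 5
  c_4 = (0)·(-126) + (0)·(265) + (-1)·(-42) + (0)·(-618) = 42
Writing each c_i in base p = 7:
  c_1 = 41 = 6·7^0 + 5·7^1
  c_2 = 47 = 5·7^0 + 6·7^1
  c_3 = 5 = 5·7^0
  c_4 = 42 = 0·7^0 + 6·7^1
λ_0 = (6, 5, 5, 0)
λ_1 = (5, 6, 0, 6)

((6, 5, 5, 0), (5, 6, 0, 6))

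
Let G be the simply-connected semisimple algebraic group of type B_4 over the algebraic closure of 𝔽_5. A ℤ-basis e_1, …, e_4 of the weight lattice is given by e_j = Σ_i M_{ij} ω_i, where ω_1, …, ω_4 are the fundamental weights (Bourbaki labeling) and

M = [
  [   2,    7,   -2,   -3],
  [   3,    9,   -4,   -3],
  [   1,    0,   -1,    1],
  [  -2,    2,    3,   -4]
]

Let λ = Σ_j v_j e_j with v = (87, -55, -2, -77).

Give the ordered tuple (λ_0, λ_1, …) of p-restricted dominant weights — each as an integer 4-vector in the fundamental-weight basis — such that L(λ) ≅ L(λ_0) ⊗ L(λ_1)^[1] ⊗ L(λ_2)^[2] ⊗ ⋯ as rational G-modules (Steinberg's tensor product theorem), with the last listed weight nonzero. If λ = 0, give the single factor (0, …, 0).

((4, 0, 2, 3), (4, 1, 2, 3))

ω-coordinates c = M·v, v = (87, -55, -2, -77):
  c_1 = (2)·(87) + (7)·(-55) + (-2)·(-2) + (-3)·(-77) = 24
  c_2 = (3)·(87) + (9)·(-55) + (-4)·(-2) + (-3)·(-77) = 5
  c_3 = (1)·(87) + (0)·(-55) + (-1)·(-2) + (1)·(-77) = 12
  c_4 = (-2)·(87) + (2)·(-55) + (3)·(-2) + (-4)·(-77) = 18
Writing each c_i in base p = 5:
  c_1 = 24 = 4·5^0 + 4·5^1
  c_2 = 5 = 0·5^0 + 1·5^1
  c_3 = 12 = 2·5^0 + 2·5^1
  c_4 = 18 = 3·5^0 + 3·5^1
λ_0 = (4, 0, 2, 3)
λ_1 = (4, 1, 2, 3)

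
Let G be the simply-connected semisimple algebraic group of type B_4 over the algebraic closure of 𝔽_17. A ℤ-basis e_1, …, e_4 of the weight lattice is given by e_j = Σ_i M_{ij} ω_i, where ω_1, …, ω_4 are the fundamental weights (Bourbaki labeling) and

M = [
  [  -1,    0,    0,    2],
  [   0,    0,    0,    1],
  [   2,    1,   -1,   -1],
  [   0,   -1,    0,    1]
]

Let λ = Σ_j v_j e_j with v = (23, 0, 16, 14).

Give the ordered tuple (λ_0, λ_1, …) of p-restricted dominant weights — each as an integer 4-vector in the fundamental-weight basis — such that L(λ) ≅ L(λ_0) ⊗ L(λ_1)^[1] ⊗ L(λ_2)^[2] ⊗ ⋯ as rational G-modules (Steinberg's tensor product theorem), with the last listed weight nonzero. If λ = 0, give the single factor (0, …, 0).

((5, 14, 16, 14),)

ω-coordinates c = M·v, v = (23, 0, 16, 14):
  c_1 = -1*23 + 0*0 + 0*16 + 2*14 = 5
  c_2 = 0*23 + 0*0 + 0*16 + 1*14 = 14
  c_3 = 2*23 + 1*0 + -1*16 + -1*14 = 16
  c_4 = 0*23 + -1*0 + 0*16 + 1*14 = 14
Expand coordinatewise in base 17:
  c_1 = 5 = 5·17^0
  c_2 = 14 = 14·17^0
  c_3 = 16 = 16·17^0
  c_4 = 14 = 14·17^0
Factor λ_0 = (5, 14, 16, 14)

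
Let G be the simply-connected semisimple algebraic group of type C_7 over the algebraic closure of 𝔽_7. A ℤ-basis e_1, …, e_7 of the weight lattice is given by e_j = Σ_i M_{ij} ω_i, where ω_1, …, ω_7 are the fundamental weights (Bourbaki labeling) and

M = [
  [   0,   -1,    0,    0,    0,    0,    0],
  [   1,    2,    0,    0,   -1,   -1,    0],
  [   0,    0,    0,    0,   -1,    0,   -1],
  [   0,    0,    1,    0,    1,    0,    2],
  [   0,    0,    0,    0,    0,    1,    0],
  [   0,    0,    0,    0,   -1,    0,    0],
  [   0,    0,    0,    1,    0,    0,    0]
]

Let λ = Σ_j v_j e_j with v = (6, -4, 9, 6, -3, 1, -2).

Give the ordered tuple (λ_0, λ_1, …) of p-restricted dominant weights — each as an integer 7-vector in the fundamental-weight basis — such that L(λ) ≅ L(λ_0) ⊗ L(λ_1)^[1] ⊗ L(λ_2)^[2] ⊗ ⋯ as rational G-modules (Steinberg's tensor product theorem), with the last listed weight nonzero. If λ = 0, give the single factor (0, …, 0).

((4, 0, 5, 2, 1, 3, 6),)

In the fundamental-weight basis, λ has coordinates c = M·v (v = (6, -4, 9, 6, -3, 1, -2)):
  c_1 = (0)·(6) + (-1)·(-4) + (0)·(9) + (0)·(6) + (0)·(-3) + (0)·(1) + (0)·(-2) = 4
  c_2 = (1)·(6) + (2)·(-4) + (0)·(9) + (0)·(6) + (-1)·(-3) + (-1)·(1) + (0)·(-2) = 0
  c_3 = (0)·(6) + (0)·(-4) + (0)·(9) + (0)·(6) + (-1)·(-3) + (0)·(1) + (-1)·(-2) = 5
  c_4 = (0)·(6) + (0)·(-4) + (1)·(9) + (0)·(6) + (1)·(-3) + (0)·(1) + (2)·(-2) = 2
  c_5 = (0)·(6) + (0)·(-4) + (0)·(9) + (0)·(6) + (0)·(-3) + (1)·(1) + (0)·(-2) = 1
  c_6 = (0)·(6) + (0)·(-4) + (0)·(9) + (0)·(6) + (-1)·(-3) + (0)·(1) + (0)·(-2) = 3
  c_7 = (0)·(6) + (0)·(-4) + (0)·(9) + (1)·(6) + (0)·(-3) + (0)·(1) + (0)·(-2) = 6
Expand coordinatewise in base 7:
  c_1 = 4 = 4·7^0
  c_2 = 0
  c_3 = 5 = 5·7^0
  c_4 = 2 = 2·7^0
  c_5 = 1 = 1·7^0
  c_6 = 3 = 3·7^0
  c_7 = 6 = 6·7^0
λ_0 = (4, 0, 5, 2, 1, 3, 6)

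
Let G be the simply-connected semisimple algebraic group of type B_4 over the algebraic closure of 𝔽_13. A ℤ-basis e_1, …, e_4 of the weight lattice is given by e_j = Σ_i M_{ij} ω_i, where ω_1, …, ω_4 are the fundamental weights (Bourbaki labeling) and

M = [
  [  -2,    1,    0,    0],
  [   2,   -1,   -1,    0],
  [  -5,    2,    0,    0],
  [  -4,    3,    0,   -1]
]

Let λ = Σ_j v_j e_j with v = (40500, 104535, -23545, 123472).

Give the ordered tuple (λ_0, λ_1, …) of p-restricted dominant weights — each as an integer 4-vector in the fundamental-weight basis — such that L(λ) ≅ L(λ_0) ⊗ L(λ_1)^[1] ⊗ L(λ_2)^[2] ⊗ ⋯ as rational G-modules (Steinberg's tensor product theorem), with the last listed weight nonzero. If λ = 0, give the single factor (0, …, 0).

ω-coordinates c = M·v, v = (40500, 104535, -23545, 123472):
  c_1 = (-2)·(40500) + 1·104535 + (0)·(-23545) + 0·123472 = 23535
  c_2 = 2·40500 + (-1)·(104535) + (-1)·(-23545) + 0·123472 = 10
  c_3 = (-5)·(40500) + 2·104535 + (0)·(-23545) + 0·123472 = 6570
  c_4 = (-4)·(40500) + 3·104535 + (0)·(-23545) + (-1)·(123472) = 28133
p = 13; digits c_i = Σ_j d_{ij}·13^j, 0 ≤ d_{ij} < 13:
  c_1 = 23535 = 5·13^0 + 3·13^1 + 9·13^2 + 10·13^3
  c_2 = 10 = 10·13^0
  c_3 = 6570 = 5·13^0 + 11·13^1 + 12·13^2 + 2·13^3
  c_4 = 28133 = 1·13^0 + 6·13^1 + 10·13^2 + 12·13^3
Factor λ_0 = (5, 10, 5, 1)
Factor λ_1 = (3, 0, 11, 6)
Factor λ_2 = (9, 0, 12, 10)
Factor λ_3 = (10, 0, 2, 12)

((5, 10, 5, 1), (3, 0, 11, 6), (9, 0, 12, 10), (10, 0, 2, 12))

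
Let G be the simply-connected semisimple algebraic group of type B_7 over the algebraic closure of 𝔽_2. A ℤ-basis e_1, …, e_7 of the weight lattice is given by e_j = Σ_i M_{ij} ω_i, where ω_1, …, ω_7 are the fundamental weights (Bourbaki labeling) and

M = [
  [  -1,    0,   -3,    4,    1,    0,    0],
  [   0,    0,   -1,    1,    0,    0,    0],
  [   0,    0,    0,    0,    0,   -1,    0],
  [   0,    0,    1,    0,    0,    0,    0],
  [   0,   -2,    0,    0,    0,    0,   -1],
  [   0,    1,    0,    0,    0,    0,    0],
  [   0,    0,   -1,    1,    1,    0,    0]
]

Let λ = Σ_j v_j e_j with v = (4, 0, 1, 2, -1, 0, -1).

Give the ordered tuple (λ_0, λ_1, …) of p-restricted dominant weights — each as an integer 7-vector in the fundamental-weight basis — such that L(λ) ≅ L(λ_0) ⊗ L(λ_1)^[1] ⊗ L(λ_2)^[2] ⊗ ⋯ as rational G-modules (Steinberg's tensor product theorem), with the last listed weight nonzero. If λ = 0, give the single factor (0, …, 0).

((0, 1, 0, 1, 1, 0, 0),)

Converting to the ω-basis (c_i = row i of M dotted with v = (4, 0, 1, 2, -1, 0, -1)):
  c_1 = (-1)·(4) + (0)·(0) + (-3)·(1) + (4)·(2) + (1)·(-1) + (0)·(0) + (0)·(-1) = 0
  c_2 = (0)·(4) + (0)·(0) + (-1)·(1) + (1)·(2) + (0)·(-1) + (0)·(0) + (0)·(-1) = 1
  c_3 = (0)·(4) + (0)·(0) + (0)·(1) + (0)·(2) + (0)·(-1) + (-1)·(0) + (0)·(-1) = 0
  c_4 = (0)·(4) + (0)·(0) + (1)·(1) + (0)·(2) + (0)·(-1) + (0)·(0) + (0)·(-1) = 1
  c_5 = (0)·(4) + (-2)·(0) + (0)·(1) + (0)·(2) + (0)·(-1) + (0)·(0) + (-1)·(-1) = 1
  c_6 = (0)·(4) + (1)·(0) + (0)·(1) + (0)·(2) + (0)·(-1) + (0)·(0) + (0)·(-1) = 0
  c_7 = (0)·(4) + (0)·(0) + (-1)·(1) + (1)·(2) + (1)·(-1) + (0)·(0) + (0)·(-1) = 0
Base-2 expansion of each c_i:
  c_1 = 0
  c_2 = 1 = 1·2^0
  c_3 = 0
  c_4 = 1 = 1·2^0
  c_5 = 1 = 1·2^0
  c_6 = 0
  c_7 = 0
λ_0 = (0, 1, 0, 1, 1, 0, 0)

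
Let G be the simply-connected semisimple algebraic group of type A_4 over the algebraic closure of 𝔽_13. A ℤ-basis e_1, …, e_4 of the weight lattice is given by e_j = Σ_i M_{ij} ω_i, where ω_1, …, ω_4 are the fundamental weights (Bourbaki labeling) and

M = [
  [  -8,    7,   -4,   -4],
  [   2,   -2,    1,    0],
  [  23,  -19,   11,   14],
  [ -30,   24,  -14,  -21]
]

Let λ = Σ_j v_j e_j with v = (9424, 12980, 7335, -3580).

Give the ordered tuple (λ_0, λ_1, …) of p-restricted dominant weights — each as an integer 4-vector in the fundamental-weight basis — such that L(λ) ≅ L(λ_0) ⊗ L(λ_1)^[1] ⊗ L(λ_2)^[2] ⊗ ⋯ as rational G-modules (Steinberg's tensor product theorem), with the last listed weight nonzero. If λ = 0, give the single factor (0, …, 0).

Converting to the ω-basis (c_i = row i of M dotted with v = (9424, 12980, 7335, -3580)):
  c_1 = (-8)·(9424) + 7·12980 + (-4)·(7335) + (-4)·(-3580) = 448
  c_2 = 2·9424 + (-2)·(12980) + 1·7335 + (0)·(-3580) = 223
  c_3 = 23·9424 + (-19)·(12980) + 11·7335 + (14)·(-3580) = 697
  c_4 = (-30)·(9424) + 24·12980 + (-14)·(7335) + (-21)·(-3580) = 1290
Writing each c_i in base p = 13:
  c_1 = 448 = 6·13^0 + 8·13^1 + 2·13^2
  c_2 = 223 = 2·13^0 + 4·13^1 + 1·13^2
  c_3 = 697 = 8·13^0 + 1·13^1 + 4·13^2
  c_4 = 1290 = 3·13^0 + 8·13^1 + 7·13^2
p-restricted factor λ_0 = (6, 2, 8, 3)
p-restricted factor λ_1 = (8, 4, 1, 8)
p-restricted factor λ_2 = (2, 1, 4, 7)

((6, 2, 8, 3), (8, 4, 1, 8), (2, 1, 4, 7))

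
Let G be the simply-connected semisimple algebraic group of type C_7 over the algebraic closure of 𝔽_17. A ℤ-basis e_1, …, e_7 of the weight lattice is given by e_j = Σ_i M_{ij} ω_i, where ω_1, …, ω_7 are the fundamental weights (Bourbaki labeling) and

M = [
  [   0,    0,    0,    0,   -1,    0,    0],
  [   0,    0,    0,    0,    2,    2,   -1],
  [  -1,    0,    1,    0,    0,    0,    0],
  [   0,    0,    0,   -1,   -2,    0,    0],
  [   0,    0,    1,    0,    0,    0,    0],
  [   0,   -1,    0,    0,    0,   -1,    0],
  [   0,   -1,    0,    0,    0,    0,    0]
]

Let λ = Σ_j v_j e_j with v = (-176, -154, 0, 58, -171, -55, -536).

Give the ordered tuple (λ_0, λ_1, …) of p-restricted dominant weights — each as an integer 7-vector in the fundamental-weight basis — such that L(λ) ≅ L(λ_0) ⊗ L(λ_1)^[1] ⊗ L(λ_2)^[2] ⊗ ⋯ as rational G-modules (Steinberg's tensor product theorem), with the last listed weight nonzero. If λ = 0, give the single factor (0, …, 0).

Change of basis e → ω: c = M·v where v = (-176, -154, 0, 58, -171, -55, -536):
  c_1 = (0)·(-176) + (0)·(-154) + 0·0 + 0·58 + (-1)·(-171) + (0)·(-55) + (0)·(-536) = 171
  c_2 = (0)·(-176) + (0)·(-154) + 0·0 + 0·58 + (2)·(-171) + (2)·(-55) + (-1)·(-536) = 84
  c_3 = (-1)·(-176) + (0)·(-154) + 1·0 + 0·58 + (0)·(-171) + (0)·(-55) + (0)·(-536) = 176
  c_4 = (0)·(-176) + (0)·(-154) + 0·0 + (-1)·(58) + (-2)·(-171) + (0)·(-55) + (0)·(-536) = 284
  c_5 = (0)·(-176) + (0)·(-154) + 1·0 + 0·58 + (0)·(-171) + (0)·(-55) + (0)·(-536) = 0
  c_6 = (0)·(-176) + (-1)·(-154) + 0·0 + 0·58 + (0)·(-171) + (-1)·(-55) + (0)·(-536) = 209
  c_7 = (0)·(-176) + (-1)·(-154) + 0·0 + 0·58 + (0)·(-171) + (0)·(-55) + (0)·(-536) = 154
Expand coordinatewise in base 17:
  c_1 = 171 = 1·17^0 + 10·17^1
  c_2 = 84 = 16·17^0 + 4·17^1
  c_3 = 176 = 6·17^0 + 10·17^1
  c_4 = 284 = 12·17^0 + 16·17^1
  c_5 = 0
  c_6 = 209 = 5·17^0 + 12·17^1
  c_7 = 154 = 1·17^0 + 9·17^1
Factor λ_0 = (1, 16, 6, 12, 0, 5, 1)
Factor λ_1 = (10, 4, 10, 16, 0, 12, 9)

((1, 16, 6, 12, 0, 5, 1), (10, 4, 10, 16, 0, 12, 9))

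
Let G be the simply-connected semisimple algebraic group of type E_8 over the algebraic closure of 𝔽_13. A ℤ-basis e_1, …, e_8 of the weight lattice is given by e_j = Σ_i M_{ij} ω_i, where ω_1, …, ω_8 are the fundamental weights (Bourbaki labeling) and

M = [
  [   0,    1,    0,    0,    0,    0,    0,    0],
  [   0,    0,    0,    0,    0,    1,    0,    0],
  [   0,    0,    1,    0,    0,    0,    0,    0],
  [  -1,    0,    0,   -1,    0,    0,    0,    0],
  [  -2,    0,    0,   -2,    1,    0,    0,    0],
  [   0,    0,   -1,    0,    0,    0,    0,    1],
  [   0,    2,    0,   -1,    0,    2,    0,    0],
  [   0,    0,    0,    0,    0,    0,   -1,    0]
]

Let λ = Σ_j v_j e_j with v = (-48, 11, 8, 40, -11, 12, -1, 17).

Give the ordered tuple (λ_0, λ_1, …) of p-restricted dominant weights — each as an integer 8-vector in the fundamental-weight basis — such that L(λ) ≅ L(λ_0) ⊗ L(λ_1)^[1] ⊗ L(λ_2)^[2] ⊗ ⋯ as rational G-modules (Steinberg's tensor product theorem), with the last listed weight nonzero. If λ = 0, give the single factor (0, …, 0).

((11, 12, 8, 8, 5, 9, 6, 1),)

ω-coordinates c = M·v, v = (-48, 11, 8, 40, -11, 12, -1, 17):
  c_1 = 0*-48 + 1*11 + 0*8 + 0*40 + 0*-11 + 0*12 + 0*-1 + 0*17 = 11
  c_2 = 0*-48 + 0*11 + 0*8 + 0*40 + 0*-11 + 1*12 + 0*-1 + 0*17 = 12
  c_3 = 0*-48 + 0*11 + 1*8 + 0*40 + 0*-11 + 0*12 + 0*-1 + 0*17 = 8
  c_4 = -1*-48 + 0*11 + 0*8 + -1*40 + 0*-11 + 0*12 + 0*-1 + 0*17 = 8
  c_5 = -2*-48 + 0*11 + 0*8 + -2*40 + 1*-11 + 0*12 + 0*-1 + 0*17 = 5
  c_6 = 0*-48 + 0*11 + -1*8 + 0*40 + 0*-11 + 0*12 + 0*-1 + 1*17 = 9
  c_7 = 0*-48 + 2*11 + 0*8 + -1*40 + 0*-11 + 2*12 + 0*-1 + 0*17 = 6
  c_8 = 0*-48 + 0*11 + 0*8 + 0*40 + 0*-11 + 0*12 + -1*-1 + 0*17 = 1
p = 13; digits c_i = Σ_j d_{ij}·13^j, 0 ≤ d_{ij} < 13:
  c_1 = 11 = 11·13^0
  c_2 = 12 = 12·13^0
  c_3 = 8 = 8·13^0
  c_4 = 8 = 8·13^0
  c_5 = 5 = 5·13^0
  c_6 = 9 = 9·13^0
  c_7 = 6 = 6·13^0
  c_8 = 1 = 1·13^0
p-restricted factor λ_0 = (11, 12, 8, 8, 5, 9, 6, 1)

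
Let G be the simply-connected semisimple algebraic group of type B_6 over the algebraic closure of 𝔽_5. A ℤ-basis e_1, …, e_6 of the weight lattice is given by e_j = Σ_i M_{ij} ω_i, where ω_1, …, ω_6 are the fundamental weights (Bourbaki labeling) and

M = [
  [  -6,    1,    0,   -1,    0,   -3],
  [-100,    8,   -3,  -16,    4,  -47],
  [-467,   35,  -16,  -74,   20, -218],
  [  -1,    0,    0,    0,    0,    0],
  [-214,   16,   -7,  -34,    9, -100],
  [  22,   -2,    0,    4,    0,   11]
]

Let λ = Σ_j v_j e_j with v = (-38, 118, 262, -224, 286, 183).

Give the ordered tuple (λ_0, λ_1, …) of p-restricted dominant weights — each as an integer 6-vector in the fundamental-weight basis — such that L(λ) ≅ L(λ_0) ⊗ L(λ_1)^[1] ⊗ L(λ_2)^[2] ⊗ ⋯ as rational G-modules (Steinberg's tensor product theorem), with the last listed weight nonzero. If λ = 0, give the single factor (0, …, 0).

Compute c_i = Σ_j M_{ij} v_j with v = (-38, 118, 262, -224, 286, 183):
  c_1 = (-6)·(-38) + 1·118 + 0·262 + (-1)·(-224) + 0·286 + (-3)·(183) = 21
  c_2 = (-100)·(-38) + 8·118 + (-3)·(262) + (-16)·(-224) + 4·286 + (-47)·(183) = 85
  c_3 = (-467)·(-38) + 35·118 + (-16)·(262) + (-74)·(-224) + 20·286 + (-218)·(183) = 86
  c_4 = (-1)·(-38) + 0·118 + 0·262 + (0)·(-224) + 0·286 + 0·183 = 38
  c_5 = (-214)·(-38) + 16·118 + (-7)·(262) + (-34)·(-224) + 9·286 + (-100)·(183) = 76
  c_6 = (22)·(-38) + (-2)·(118) + 0·262 + (4)·(-224) + 0·286 + 11·183 = 45
Base-5 expansion of each c_i:
  c_1 = 21 = 1·5^0 + 4·5^1
  c_2 = 85 = 0·5^0 + 2·5^1 + 3·5^2
  c_3 = 86 = 1·5^0 + 2·5^1 + 3·5^2
  c_4 = 38 = 3·5^0 + 2·5^1 + 1·5^2
  c_5 = 76 = 1·5^0 + 0·5^1 + 3·5^2
  c_6 = 45 = 0·5^0 + 4·5^1 + 1·5^2
Factor λ_0 = (1, 0, 1, 3, 1, 0)
Factor λ_1 = (4, 2, 2, 2, 0, 4)
Factor λ_2 = (0, 3, 3, 1, 3, 1)

((1, 0, 1, 3, 1, 0), (4, 2, 2, 2, 0, 4), (0, 3, 3, 1, 3, 1))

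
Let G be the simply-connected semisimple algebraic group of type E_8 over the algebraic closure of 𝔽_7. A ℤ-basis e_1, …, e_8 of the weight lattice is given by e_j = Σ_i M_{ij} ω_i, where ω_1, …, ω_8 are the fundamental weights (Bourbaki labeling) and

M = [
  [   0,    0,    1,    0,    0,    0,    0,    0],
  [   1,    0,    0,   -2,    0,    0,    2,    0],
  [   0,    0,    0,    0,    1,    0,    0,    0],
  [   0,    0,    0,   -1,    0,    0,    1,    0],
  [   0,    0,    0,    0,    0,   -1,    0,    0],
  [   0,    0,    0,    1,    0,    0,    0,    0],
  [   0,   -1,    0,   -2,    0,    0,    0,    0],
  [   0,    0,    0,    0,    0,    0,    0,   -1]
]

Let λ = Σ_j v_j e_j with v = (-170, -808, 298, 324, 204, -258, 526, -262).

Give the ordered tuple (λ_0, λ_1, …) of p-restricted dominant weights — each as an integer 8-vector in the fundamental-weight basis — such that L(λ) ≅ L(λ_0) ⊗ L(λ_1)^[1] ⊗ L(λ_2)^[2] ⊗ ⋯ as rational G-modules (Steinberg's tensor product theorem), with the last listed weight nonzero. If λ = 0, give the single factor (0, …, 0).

Change of basis e → ω: c = M·v where v = (-170, -808, 298, 324, 204, -258, 526, -262):
  c_1 = 0*-170 + 0*-808 + 1*298 + 0*324 + 0*204 + 0*-258 + 0*526 + 0*-262 = 298
  c_2 = 1*-170 + 0*-808 + 0*298 + -2*324 + 0*204 + 0*-258 + 2*526 + 0*-262 = 234
  c_3 = 0*-170 + 0*-808 + 0*298 + 0*324 + 1*204 + 0*-258 + 0*526 + 0*-262 = 204
  c_4 = 0*-170 + 0*-808 + 0*298 + -1*324 + 0*204 + 0*-258 + 1*526 + 0*-262 = 202
  c_5 = 0*-170 + 0*-808 + 0*298 + 0*324 + 0*204 + -1*-258 + 0*526 + 0*-262 = 258
  c_6 = 0*-170 + 0*-808 + 0*298 + 1*324 + 0*204 + 0*-258 + 0*526 + 0*-262 = 324
  c_7 = 0*-170 + -1*-808 + 0*298 + -2*324 + 0*204 + 0*-258 + 0*526 + 0*-262 = 160
  c_8 = 0*-170 + 0*-808 + 0*298 + 0*324 + 0*204 + 0*-258 + 0*526 + -1*-262 = 262
Expand coordinatewise in base 7:
  c_1 = 298 = 4·7^0 + 0·7^1 + 6·7^2
  c_2 = 234 = 3·7^0 + 5·7^1 + 4·7^2
  c_3 = 204 = 1·7^0 + 1·7^1 + 4·7^2
  c_4 = 202 = 6·7^0 + 0·7^1 + 4·7^2
  c_5 = 258 = 6·7^0 + 1·7^1 + 5·7^2
  c_6 = 324 = 2·7^0 + 4·7^1 + 6·7^2
  c_7 = 160 = 6·7^0 + 1·7^1 + 3·7^2
  c_8 = 262 = 3·7^0 + 2·7^1 + 5·7^2
Factor λ_0 = (4, 3, 1, 6, 6, 2, 6, 3)
Factor λ_1 = (0, 5, 1, 0, 1, 4, 1, 2)
Factor λ_2 = (6, 4, 4, 4, 5, 6, 3, 5)

((4, 3, 1, 6, 6, 2, 6, 3), (0, 5, 1, 0, 1, 4, 1, 2), (6, 4, 4, 4, 5, 6, 3, 5))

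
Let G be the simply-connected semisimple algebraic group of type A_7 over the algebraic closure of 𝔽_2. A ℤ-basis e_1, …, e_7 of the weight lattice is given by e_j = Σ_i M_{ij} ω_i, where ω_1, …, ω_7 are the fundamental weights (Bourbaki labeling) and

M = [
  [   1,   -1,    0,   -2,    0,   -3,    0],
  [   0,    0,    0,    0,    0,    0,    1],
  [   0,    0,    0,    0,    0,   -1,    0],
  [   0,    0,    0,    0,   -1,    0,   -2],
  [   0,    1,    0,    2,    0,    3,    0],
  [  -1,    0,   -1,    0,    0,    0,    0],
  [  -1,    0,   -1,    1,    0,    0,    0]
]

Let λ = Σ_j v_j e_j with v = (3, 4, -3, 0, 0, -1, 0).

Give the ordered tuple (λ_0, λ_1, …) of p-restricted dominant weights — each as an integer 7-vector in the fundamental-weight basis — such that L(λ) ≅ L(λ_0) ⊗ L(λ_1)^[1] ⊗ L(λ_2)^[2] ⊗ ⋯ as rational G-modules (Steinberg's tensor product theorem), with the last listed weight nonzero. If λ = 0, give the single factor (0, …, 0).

Change of basis e → ω: c = M·v where v = (3, 4, -3, 0, 0, -1, 0):
  c_1 = (1)·(3) + (-1)·(4) + (0)·(-3) + (-2)·(0) + (0)·(0) + (-3)·(-1) + (0)·(0) = 2
  c_2 = (0)·(3) + (0)·(4) + (0)·(-3) + (0)·(0) + (0)·(0) + (0)·(-1) + (1)·(0) = 0
  c_3 = (0)·(3) + (0)·(4) + (0)·(-3) + (0)·(0) + (0)·(0) + (-1)·(-1) + (0)·(0) = 1
  c_4 = (0)·(3) + (0)·(4) + (0)·(-3) + (0)·(0) + (-1)·(0) + (0)·(-1) + (-2)·(0) = 0
  c_5 = (0)·(3) + (1)·(4) + (0)·(-3) + (2)·(0) + (0)·(0) + (3)·(-1) + (0)·(0) = 1
  c_6 = (-1)·(3) + (0)·(4) + (-1)·(-3) + (0)·(0) + (0)·(0) + (0)·(-1) + (0)·(0) = 0
  c_7 = (-1)·(3) + (0)·(4) + (-1)·(-3) + (1)·(0) + (0)·(0) + (0)·(-1) + (0)·(0) = 0
p = 2; digits c_i = Σ_j d_{ij}·2^j, 0 ≤ d_{ij} < 2:
  c_1 = 2 = 0·2^0 + 1·2^1
  c_2 = 0
  c_3 = 1 = 1·2^0
  c_4 = 0
  c_5 = 1 = 1·2^0
  c_6 = 0
  c_7 = 0
p-restricted factor λ_0 = (0, 0, 1, 0, 1, 0, 0)
p-restricted factor λ_1 = (1, 0, 0, 0, 0, 0, 0)

((0, 0, 1, 0, 1, 0, 0), (1, 0, 0, 0, 0, 0, 0))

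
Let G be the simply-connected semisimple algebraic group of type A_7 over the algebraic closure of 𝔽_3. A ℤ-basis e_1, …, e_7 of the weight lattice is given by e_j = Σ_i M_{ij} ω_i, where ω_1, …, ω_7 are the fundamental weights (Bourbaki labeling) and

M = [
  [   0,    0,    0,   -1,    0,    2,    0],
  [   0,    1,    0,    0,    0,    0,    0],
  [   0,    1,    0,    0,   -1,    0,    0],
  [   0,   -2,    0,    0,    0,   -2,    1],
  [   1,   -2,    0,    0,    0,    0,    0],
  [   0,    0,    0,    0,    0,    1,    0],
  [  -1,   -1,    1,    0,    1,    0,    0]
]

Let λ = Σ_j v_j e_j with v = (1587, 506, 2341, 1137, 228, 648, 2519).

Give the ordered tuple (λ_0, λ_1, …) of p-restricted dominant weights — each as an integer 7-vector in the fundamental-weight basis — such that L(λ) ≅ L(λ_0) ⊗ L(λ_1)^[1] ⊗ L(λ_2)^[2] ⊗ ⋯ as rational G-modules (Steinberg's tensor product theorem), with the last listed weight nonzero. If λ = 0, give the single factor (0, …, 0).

((0, 2, 2, 1, 2, 0, 2), (2, 0, 2, 1, 2, 0, 2), (2, 2, 0, 2, 0, 0, 1), (2, 0, 1, 1, 0, 0, 2), (1, 0, 0, 2, 1, 2, 2), (0, 2, 1, 0, 2, 2, 1))

Converting to the ω-basis (c_i = row i of M dotted with v = (1587, 506, 2341, 1137, 228, 648, 2519)):
  c_1 = (0)·(1587) + (0)·(506) + (0)·(2341) + (-1)·(1137) + (0)·(228) + (2)·(648) + (0)·(2519) = 159
  c_2 = (0)·(1587) + (1)·(506) + (0)·(2341) + (0)·(1137) + (0)·(228) + (0)·(648) + (0)·(2519) = 506
  c_3 = (0)·(1587) + (1)·(506) + (0)·(2341) + (0)·(1137) + (-1)·(228) + (0)·(648) + (0)·(2519) = 278
  c_4 = (0)·(1587) + (-2)·(506) + (0)·(2341) + (0)·(1137) + (0)·(228) + (-2)·(648) + (1)·(2519) = 211
  c_5 = (1)·(1587) + (-2)·(506) + (0)·(2341) + (0)·(1137) + (0)·(228) + (0)·(648) + (0)·(2519) = 575
  c_6 = (0)·(1587) + (0)·(506) + (0)·(2341) + (0)·(1137) + (0)·(228) + (1)·(648) + (0)·(2519) = 648
  c_7 = (-1)·(1587) + (-1)·(506) + (1)·(2341) + (0)·(1137) + (1)·(228) + (0)·(648) + (0)·(2519) = 476
Writing each c_i in base p = 3:
  c_1 = 159 = 0·3^0 + 2·3^1 + 2·3^2 + 2·3^3 + 1·3^4
  c_2 = 506 = 2·3^0 + 0·3^1 + 2·3^2 + 0·3^3 + 0·3^4 + 2·3^5
  c_3 = 278 = 2·3^0 + 2·3^1 + 0·3^2 + 1·3^3 + 0·3^4 + 1·3^5
  c_4 = 211 = 1·3^0 + 1·3^1 + 2·3^2 + 1·3^3 + 2·3^4
  c_5 = 575 = 2·3^0 + 2·3^1 + 0·3^2 + 0·3^3 + 1·3^4 + 2·3^5
  c_6 = 648 = 0·3^0 + 0·3^1 + 0·3^2 + 0·3^3 + 2·3^4 + 2·3^5
  c_7 = 476 = 2·3^0 + 2·3^1 + 1·3^2 + 2·3^3 + 2·3^4 + 1·3^5
p-restricted factor λ_0 = (0, 2, 2, 1, 2, 0, 2)
p-restricted factor λ_1 = (2, 0, 2, 1, 2, 0, 2)
p-restricted factor λ_2 = (2, 2, 0, 2, 0, 0, 1)
p-restricted factor λ_3 = (2, 0, 1, 1, 0, 0, 2)
p-restricted factor λ_4 = (1, 0, 0, 2, 1, 2, 2)
p-restricted factor λ_5 = (0, 2, 1, 0, 2, 2, 1)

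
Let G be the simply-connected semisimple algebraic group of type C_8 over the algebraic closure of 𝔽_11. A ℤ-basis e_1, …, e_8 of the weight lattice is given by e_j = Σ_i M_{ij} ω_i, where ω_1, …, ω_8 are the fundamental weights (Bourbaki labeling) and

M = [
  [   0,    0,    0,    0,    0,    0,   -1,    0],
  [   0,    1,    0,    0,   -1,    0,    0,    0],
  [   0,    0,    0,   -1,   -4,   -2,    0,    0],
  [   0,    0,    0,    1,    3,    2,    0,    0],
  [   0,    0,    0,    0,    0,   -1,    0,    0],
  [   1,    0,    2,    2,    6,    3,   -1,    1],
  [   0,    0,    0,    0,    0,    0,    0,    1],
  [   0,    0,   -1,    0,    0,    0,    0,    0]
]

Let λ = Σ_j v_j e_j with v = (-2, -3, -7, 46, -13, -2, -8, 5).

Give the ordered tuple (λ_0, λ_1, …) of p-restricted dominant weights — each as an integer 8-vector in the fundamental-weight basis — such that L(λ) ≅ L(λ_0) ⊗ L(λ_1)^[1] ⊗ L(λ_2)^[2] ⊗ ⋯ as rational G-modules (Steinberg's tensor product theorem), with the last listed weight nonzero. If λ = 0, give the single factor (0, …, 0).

ω-coordinates c = M·v, v = (-2, -3, -7, 46, -13, -2, -8, 5):
  c_1 = (0)·(-2) + (0)·(-3) + (0)·(-7) + (0)·(46) + (0)·(-13) + (0)·(-2) + (-1)·(-8) + (0)·(5) = 8
  c_2 = (0)·(-2) + (1)·(-3) + (0)·(-7) + (0)·(46) + (-1)·(-13) + (0)·(-2) + (0)·(-8) + (0)·(5) = 10
  c_3 = (0)·(-2) + (0)·(-3) + (0)·(-7) + (-1)·(46) + (-4)·(-13) + (-2)·(-2) + (0)·(-8) + (0)·(5) = 10
  c_4 = (0)·(-2) + (0)·(-3) + (0)·(-7) + (1)·(46) + (3)·(-13) + (2)·(-2) + (0)·(-8) + (0)·(5) = 3
  c_5 = (0)·(-2) + (0)·(-3) + (0)·(-7) + (0)·(46) + (0)·(-13) + (-1)·(-2) + (0)·(-8) + (0)·(5) = 2
  c_6 = (1)·(-2) + (0)·(-3) + (2)·(-7) + (2)·(46) + (6)·(-13) + (3)·(-2) + (-1)·(-8) + (1)·(5) = 5
  c_7 = (0)·(-2) + (0)·(-3) + (0)·(-7) + (0)·(46) + (0)·(-13) + (0)·(-2) + (0)·(-8) + (1)·(5) = 5
  c_8 = (0)·(-2) + (0)·(-3) + (-1)·(-7) + (0)·(46) + (0)·(-13) + (0)·(-2) + (0)·(-8) + (0)·(5) = 7
p = 11; digits c_i = Σ_j d_{ij}·11^j, 0 ≤ d_{ij} < 11:
  c_1 = 8 = 8·11^0
  c_2 = 10 = 10·11^0
  c_3 = 10 = 10·11^0
  c_4 = 3 = 3·11^0
  c_5 = 2 = 2·11^0
  c_6 = 5 = 5·11^0
  c_7 = 5 = 5·11^0
  c_8 = 7 = 7·11^0
λ_0 = (8, 10, 10, 3, 2, 5, 5, 7)

((8, 10, 10, 3, 2, 5, 5, 7),)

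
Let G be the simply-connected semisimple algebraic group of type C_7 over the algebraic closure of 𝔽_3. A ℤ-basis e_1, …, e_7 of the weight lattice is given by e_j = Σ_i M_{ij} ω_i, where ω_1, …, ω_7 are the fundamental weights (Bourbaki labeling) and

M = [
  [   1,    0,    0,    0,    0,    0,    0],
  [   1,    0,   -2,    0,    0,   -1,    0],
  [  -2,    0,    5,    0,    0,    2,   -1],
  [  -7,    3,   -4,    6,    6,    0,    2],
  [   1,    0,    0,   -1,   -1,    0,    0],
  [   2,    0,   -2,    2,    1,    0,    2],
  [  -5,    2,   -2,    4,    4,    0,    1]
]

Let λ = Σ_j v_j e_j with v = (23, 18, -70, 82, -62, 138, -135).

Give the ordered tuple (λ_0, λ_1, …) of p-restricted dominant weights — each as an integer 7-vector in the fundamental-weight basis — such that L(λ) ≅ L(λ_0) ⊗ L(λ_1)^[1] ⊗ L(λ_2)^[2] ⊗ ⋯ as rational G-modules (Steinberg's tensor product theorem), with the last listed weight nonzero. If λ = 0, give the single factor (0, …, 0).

((2, 1, 0, 2, 0, 0, 0), (1, 2, 2, 1, 1, 0, 2), (2, 2, 1, 2, 0, 2, 0))

Change of basis e → ω: c = M·v where v = (23, 18, -70, 82, -62, 138, -135):
  c_1 = (1)·(23) + (0)·(18) + (0)·(-70) + (0)·(82) + (0)·(-62) + (0)·(138) + (0)·(-135) = 23
  c_2 = (1)·(23) + (0)·(18) + (-2)·(-70) + (0)·(82) + (0)·(-62) + (-1)·(138) + (0)·(-135) = 25
  c_3 = (-2)·(23) + (0)·(18) + (5)·(-70) + (0)·(82) + (0)·(-62) + (2)·(138) + (-1)·(-135) = 15
  c_4 = (-7)·(23) + (3)·(18) + (-4)·(-70) + (6)·(82) + (6)·(-62) + (0)·(138) + (2)·(-135) = 23
  c_5 = (1)·(23) + (0)·(18) + (0)·(-70) + (-1)·(82) + (-1)·(-62) + (0)·(138) + (0)·(-135) = 3
  c_6 = (2)·(23) + (0)·(18) + (-2)·(-70) + (2)·(82) + (1)·(-62) + (0)·(138) + (2)·(-135) = 18
  c_7 = (-5)·(23) + (2)·(18) + (-2)·(-70) + (4)·(82) + (4)·(-62) + (0)·(138) + (1)·(-135) = 6
p = 3; digits c_i = Σ_j d_{ij}·3^j, 0 ≤ d_{ij} < 3:
  c_1 = 23 = 2·3^0 + 1·3^1 + 2·3^2
  c_2 = 25 = 1·3^0 + 2·3^1 + 2·3^2
  c_3 = 15 = 0·3^0 + 2·3^1 + 1·3^2
  c_4 = 23 = 2·3^0 + 1·3^1 + 2·3^2
  c_5 = 3 = 0·3^0 + 1·3^1
  c_6 = 18 = 0·3^0 + 0·3^1 + 2·3^2
  c_7 = 6 = 0·3^0 + 2·3^1
Factor λ_0 = (2, 1, 0, 2, 0, 0, 0)
Factor λ_1 = (1, 2, 2, 1, 1, 0, 2)
Factor λ_2 = (2, 2, 1, 2, 0, 2, 0)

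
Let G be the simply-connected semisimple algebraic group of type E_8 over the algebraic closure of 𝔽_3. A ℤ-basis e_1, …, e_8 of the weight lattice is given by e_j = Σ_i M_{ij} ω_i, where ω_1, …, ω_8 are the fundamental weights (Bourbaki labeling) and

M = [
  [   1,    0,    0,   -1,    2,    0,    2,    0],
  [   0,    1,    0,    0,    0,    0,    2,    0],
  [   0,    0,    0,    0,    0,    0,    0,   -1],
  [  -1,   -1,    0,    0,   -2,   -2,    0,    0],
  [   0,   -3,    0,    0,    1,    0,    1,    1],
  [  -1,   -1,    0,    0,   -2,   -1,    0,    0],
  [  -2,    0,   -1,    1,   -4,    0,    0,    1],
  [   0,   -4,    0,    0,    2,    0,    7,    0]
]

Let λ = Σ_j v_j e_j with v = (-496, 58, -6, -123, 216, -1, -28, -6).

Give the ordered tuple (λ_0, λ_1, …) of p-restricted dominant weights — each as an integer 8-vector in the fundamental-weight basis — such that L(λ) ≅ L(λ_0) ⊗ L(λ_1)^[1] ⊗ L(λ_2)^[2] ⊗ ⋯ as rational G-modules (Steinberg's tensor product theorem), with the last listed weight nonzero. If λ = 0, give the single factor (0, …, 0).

Compute c_i = Σ_j M_{ij} v_j with v = (-496, 58, -6, -123, 216, -1, -28, -6):
  c_1 = (1)·(-496) + (0)·(58) + (0)·(-6) + (-1)·(-123) + (2)·(216) + (0)·(-1) + (2)·(-28) + (0)·(-6) = 3
  c_2 = (0)·(-496) + (1)·(58) + (0)·(-6) + (0)·(-123) + (0)·(216) + (0)·(-1) + (2)·(-28) + (0)·(-6) = 2
  c_3 = (0)·(-496) + (0)·(58) + (0)·(-6) + (0)·(-123) + (0)·(216) + (0)·(-1) + (0)·(-28) + (-1)·(-6) = 6
  c_4 = (-1)·(-496) + (-1)·(58) + (0)·(-6) + (0)·(-123) + (-2)·(216) + (-2)·(-1) + (0)·(-28) + (0)·(-6) = 8
  c_5 = (0)·(-496) + (-3)·(58) + (0)·(-6) + (0)·(-123) + (1)·(216) + (0)·(-1) + (1)·(-28) + (1)·(-6) = 8
  c_6 = (-1)·(-496) + (-1)·(58) + (0)·(-6) + (0)·(-123) + (-2)·(216) + (-1)·(-1) + (0)·(-28) + (0)·(-6) = 7
  c_7 = (-2)·(-496) + (0)·(58) + (-1)·(-6) + (1)·(-123) + (-4)·(216) + (0)·(-1) + (0)·(-28) + (1)·(-6) = 5
  c_8 = (0)·(-496) + (-4)·(58) + (0)·(-6) + (0)·(-123) + (2)·(216) + (0)·(-1) + (7)·(-28) + (0)·(-6) = 4
Writing each c_i in base p = 3:
  c_1 = 3 = 0·3^0 + 1·3^1
  c_2 = 2 = 2·3^0
  c_3 = 6 = 0·3^0 + 2·3^1
  c_4 = 8 = 2·3^0 + 2·3^1
  c_5 = 8 = 2·3^0 + 2·3^1
  c_6 = 7 = 1·3^0 + 2·3^1
  c_7 = 5 = 2·3^0 + 1·3^1
  c_8 = 4 = 1·3^0 + 1·3^1
p-restricted factor λ_0 = (0, 2, 0, 2, 2, 1, 2, 1)
p-restricted factor λ_1 = (1, 0, 2, 2, 2, 2, 1, 1)

((0, 2, 0, 2, 2, 1, 2, 1), (1, 0, 2, 2, 2, 2, 1, 1))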